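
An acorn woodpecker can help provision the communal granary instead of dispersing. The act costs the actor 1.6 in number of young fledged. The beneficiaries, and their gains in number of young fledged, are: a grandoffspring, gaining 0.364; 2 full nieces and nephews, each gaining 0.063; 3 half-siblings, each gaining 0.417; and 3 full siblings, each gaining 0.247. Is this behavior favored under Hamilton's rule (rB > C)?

Hamilton's rule: the trait is favored when the sum of r·B over every recipient exceeds the actor's cost C.
r to a grandoffspring = 1/4 (two parent–offspring links: r = (1/2)^2 = 1/4).
r to a full niece or nephew = 1/4 (full aunt/uncle↔niece/nephew: two paths of length 3 through the shared grandparent pair: r = 2·(1/2)^3 = 1/4).
r to a half-sibling = 1/4 (half-sibs share one parent — one path of length 2: r = (1/2)^2 = 1/4).
r to a full sibling = 0.5 (full sibs share both parents — two paths of length 2: r = 2·(1/2)^2 = 1/2).
Summing one r·B term per recipient: 1·0.25·0.364 + 2·0.25·0.063 + 3·0.25·0.417 + 3·0.5·0.247 = 0.80575.
0.80575 < 1.6: the indirect benefit is less than the cost.

No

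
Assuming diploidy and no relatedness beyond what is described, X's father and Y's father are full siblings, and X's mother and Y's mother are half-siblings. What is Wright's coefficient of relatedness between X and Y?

0.1875

Independent pedigree routes through distinct common ancestors add.
X and Y are related in two ways: first cousins through their fathers (r = 1/8) and half first cousins through their mothers (r = 1/16).
r = 1/8 + 1/16 = 0.1875.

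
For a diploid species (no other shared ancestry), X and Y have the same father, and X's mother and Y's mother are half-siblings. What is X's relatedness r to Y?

Independent pedigree routes through distinct common ancestors add.
X and Y are related in two ways: half-sibs through their shared father (r = 1/4) and half first cousins through their mothers (r = 1/16).
r = 1/4 + 1/16 = 0.3125.

0.3125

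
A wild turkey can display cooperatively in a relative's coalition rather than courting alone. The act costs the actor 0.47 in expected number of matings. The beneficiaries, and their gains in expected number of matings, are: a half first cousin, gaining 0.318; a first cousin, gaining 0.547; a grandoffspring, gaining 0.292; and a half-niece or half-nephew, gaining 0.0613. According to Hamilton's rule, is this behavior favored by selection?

No

Hamilton's rule: the trait is favored when the sum of r·B over every recipient exceeds the actor's cost C.
r to a half first cousin = 0.0625 (half first cousins share one grandparent — one path of length 4: r = (1/2)^4 = 1/16).
r to a first cousin = 0.125 (first cousins share one grandparent pair — two paths of length 4: r = 2·(1/2)^4 = 1/8).
r to a grandoffspring = 0.25 (two parent–offspring links: r = (1/2)^2 = 1/4).
r to a half-niece or half-nephew = 1/8 (half-aunt/uncle↔niece/nephew: one path of length 3: r = (1/2)^3 = 1/8).
Summing one r·B term per recipient: 1·0.0625·0.318 + 1·0.125·0.547 + 1·0.25·0.292 + 1·0.125·0.0613 = 0.1689125.
0.1689125 < 0.47: the indirect benefit is less than the cost.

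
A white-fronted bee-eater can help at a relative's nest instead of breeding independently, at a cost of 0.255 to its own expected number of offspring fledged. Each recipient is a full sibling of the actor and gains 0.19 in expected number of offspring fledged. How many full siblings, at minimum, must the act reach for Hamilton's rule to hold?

r to a full sibling = 1/2 (full sibs share both parents — two paths of length 2: r = 2·(1/2)^2 = 1/2).
Hamilton's rule: n·r·B > C  ⇒  n > C/(r·B) = 0.255/(0.5·0.19) = 2.684.
The smallest integer exceeding 2.684 is 3.

3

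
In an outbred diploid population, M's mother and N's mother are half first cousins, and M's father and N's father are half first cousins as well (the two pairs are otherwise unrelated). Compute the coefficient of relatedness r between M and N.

0.03125

Relatedness sums over independent paths through distinct common ancestors.
M and N are related in two ways: half second cousins through their mothers (r = 1/64) and half second cousins through their fathers (r = 1/64).
r = 1/64 + 1/64 = 0.03125.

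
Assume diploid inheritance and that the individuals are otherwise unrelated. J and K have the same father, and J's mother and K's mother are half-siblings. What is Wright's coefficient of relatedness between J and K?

0.3125

With two independent routes of shared ancestry, r is the sum of the two contributions.
J and K are related in two ways: half-sibs through their shared father (r = 1/4) and half first cousins through their mothers (r = 1/16).
r = 1/4 + 1/16 = 5/16 = 0.3125.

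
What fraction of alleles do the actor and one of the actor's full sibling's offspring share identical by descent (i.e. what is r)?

Each parent–offspring link contributes a factor of 1/2, and independent paths through distinct common ancestors add.
Full aunt/uncle↔niece/nephew: two paths of length 3 through the shared grandparent pair: r = 2·(1/2)^3 = 1/4.

0.25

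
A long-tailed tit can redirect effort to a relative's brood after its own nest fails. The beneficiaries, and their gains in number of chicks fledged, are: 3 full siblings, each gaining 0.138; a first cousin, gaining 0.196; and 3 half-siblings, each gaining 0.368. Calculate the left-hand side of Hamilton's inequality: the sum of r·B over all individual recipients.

0.5075

r to a full sibling = 0.5 (full sibs share both parents — two paths of length 2: r = 2·(1/2)^2 = 1/2).
r to a first cousin = 0.125 (first cousins share one grandparent pair — two paths of length 4: r = 2·(1/2)^4 = 1/8).
r to a half-sibling = 1/4 (half-sibs share one parent — one path of length 2: r = (1/2)^2 = 1/4).
Summing one r·B term per recipient: 3·0.5·0.138 + 1·0.125·0.196 + 3·0.25·0.368 = 0.5075.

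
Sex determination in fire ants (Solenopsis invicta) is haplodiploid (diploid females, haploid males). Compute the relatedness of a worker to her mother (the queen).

One meiotic link between diploid queen and diploid daughter: r = 1/2.

0.5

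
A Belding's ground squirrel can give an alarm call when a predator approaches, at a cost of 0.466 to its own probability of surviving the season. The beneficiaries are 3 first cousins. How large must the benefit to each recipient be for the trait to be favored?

1.2427

r to a first cousin = 0.125 (first cousins share one grandparent pair — two paths of length 4: r = 2·(1/2)^4 = 1/8).
Hamilton's rule with n recipients of equal r: n·r·B > C, so B > C/(n·r) = 0.466/(3·0.125) = 1.2427.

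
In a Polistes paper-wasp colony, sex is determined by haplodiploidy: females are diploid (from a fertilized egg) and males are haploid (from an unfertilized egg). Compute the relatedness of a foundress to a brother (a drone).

0.25

Her haploid brother carries none of their father's genes and a random half of their mother's genome; that half matches the maternal half of her own genome with probability 1/2: r = 1/2 · 1/2 = 1/4.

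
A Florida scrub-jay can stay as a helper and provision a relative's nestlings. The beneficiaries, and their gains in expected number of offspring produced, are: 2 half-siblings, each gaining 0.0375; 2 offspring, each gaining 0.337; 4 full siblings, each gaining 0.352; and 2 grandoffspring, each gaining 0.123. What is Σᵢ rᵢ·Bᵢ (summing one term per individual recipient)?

1.12125

r to a half-sibling = 1/4 (half-sibs share one parent — one path of length 2: r = (1/2)^2 = 1/4).
r to an offspring = 1/2 (one parent–offspring link: r = (1/2)^1 = 1/2).
r to a full sibling = 0.5 (full sibs share both parents — two paths of length 2: r = 2·(1/2)^2 = 1/2).
r to a grandoffspring = 0.25 (two parent–offspring links: r = (1/2)^2 = 1/4).
Summing one r·B term per recipient: 2·0.25·0.0375 + 2·0.5·0.337 + 4·0.5·0.352 + 2·0.25·0.123 = 1.12125.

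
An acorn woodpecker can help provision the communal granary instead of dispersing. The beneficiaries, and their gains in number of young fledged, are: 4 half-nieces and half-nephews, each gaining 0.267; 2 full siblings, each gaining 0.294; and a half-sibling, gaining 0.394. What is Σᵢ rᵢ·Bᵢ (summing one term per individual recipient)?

r to a half-niece or half-nephew = 1/8 (half-aunt/uncle↔niece/nephew: one path of length 3: r = (1/2)^3 = 1/8).
r to a full sibling = 0.5 (full sibs share both parents — two paths of length 2: r = 2·(1/2)^2 = 1/2).
r to a half-sibling = 1/4 (half-sibs share one parent — one path of length 2: r = (1/2)^2 = 1/4).
Summing one r·B term per recipient: 4·0.125·0.267 + 2·0.5·0.294 + 1·0.25·0.394 = 0.526.

0.526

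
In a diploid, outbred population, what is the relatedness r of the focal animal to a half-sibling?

Half-sibs share one parent — one path of length 2: r = (1/2)^2 = 1/4.

0.25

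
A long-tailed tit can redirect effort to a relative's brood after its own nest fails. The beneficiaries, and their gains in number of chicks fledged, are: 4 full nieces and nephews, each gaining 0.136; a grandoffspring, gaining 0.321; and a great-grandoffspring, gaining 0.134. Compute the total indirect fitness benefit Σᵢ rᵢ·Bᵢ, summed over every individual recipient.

r to a full niece or nephew = 0.25 (full aunt/uncle↔niece/nephew: two paths of length 3 through the shared grandparent pair: r = 2·(1/2)^3 = 1/4).
r to a grandoffspring = 1/4 (two parent–offspring links: r = (1/2)^2 = 1/4).
r to a great-grandoffspring = 1/8 (three parent–offspring links: r = (1/2)^3 = 1/8).
Summing one r·B term per recipient: 4·0.25·0.136 + 1·0.25·0.321 + 1·0.125·0.134 = 0.233.

0.233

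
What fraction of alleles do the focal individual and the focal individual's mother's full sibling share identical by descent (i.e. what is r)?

Each parent–offspring link contributes a factor of 1/2, and independent paths through distinct common ancestors add.
Full aunt/uncle↔niece/nephew: two paths of length 3 through the shared grandparent pair: r = 2·(1/2)^3 = 1/4.

0.25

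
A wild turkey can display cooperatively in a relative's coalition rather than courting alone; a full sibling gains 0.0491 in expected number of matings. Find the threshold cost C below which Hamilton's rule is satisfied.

0.02455

r to a full sibling = 1/2 (full sibs share both parents — two paths of length 2: r = 2·(1/2)^2 = 1/2).
Hamilton's rule: n·r·B > C, so the trait is favored while C < n·r·B = 1·0.5·0.0491 = 0.02455.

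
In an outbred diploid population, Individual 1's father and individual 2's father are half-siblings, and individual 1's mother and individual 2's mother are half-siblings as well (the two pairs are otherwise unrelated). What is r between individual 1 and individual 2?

0.125

Independent pedigree routes through distinct common ancestors add.
Individual 1 and individual 2 are related in two ways: half first cousins through their fathers (r = 1/16) and half first cousins through their mothers (r = 1/16).
r = 1/16 + 1/16 = 1/8 = 0.125.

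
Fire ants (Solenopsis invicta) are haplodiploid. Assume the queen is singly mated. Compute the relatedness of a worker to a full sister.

0.75

Haplodiploid full sisters inherit their father's entire haploid genome identically (contributing 1/2) and on average half of their mother's contribution (1/2 · 1/2 = 1/4); r = 1/2 + 1/4 = 3/4.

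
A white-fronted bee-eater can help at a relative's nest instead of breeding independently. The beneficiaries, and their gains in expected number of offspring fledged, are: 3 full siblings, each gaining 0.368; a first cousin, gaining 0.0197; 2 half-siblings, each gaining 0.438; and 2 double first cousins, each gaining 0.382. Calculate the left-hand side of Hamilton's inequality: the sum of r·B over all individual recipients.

0.9644625

r to a full sibling = 1/2 (full sibs share both parents — two paths of length 2: r = 2·(1/2)^2 = 1/2).
r to a first cousin = 1/8 (first cousins share one grandparent pair — two paths of length 4: r = 2·(1/2)^4 = 1/8).
r to a half-sibling = 1/4 (half-sibs share one parent — one path of length 2: r = (1/2)^2 = 1/4).
r to a double first cousin = 1/4 (double first cousins share both grandparent pairs — four paths of length 4: r = 4·(1/2)^4 = 1/4).
Summing one r·B term per recipient: 3·0.5·0.368 + 1·0.125·0.0197 + 2·0.25·0.438 + 2·0.25·0.382 = 0.9644625.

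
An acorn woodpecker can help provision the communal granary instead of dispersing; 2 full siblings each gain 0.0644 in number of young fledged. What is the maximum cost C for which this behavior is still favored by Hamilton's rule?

r to a full sibling = 0.5 (full sibs share both parents — two paths of length 2: r = 2·(1/2)^2 = 1/2).
Hamilton's rule: n·r·B > C, so the trait is favored while C < n·r·B = 2·0.5·0.0644 = 0.0644.

0.0644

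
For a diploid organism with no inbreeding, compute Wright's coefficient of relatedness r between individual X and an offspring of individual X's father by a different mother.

0.25

Each parent–offspring link contributes a factor of 1/2, and independent paths through distinct common ancestors add.
Half-sibs share one parent — one path of length 2: r = (1/2)^2 = 1/4.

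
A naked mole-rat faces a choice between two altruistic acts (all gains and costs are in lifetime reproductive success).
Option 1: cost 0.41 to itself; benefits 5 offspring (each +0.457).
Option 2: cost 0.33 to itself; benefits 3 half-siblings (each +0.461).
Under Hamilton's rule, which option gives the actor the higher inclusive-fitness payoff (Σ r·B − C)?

Option 1: r to an offspring = 0.5.
Option 1: Σ r·B − C = (5·0.5·0.457) − 0.41 = 0.7325.
Option 2: r to a half-sibling = 0.25.
Option 2: Σ r·B − C = (3·0.25·0.461) − 0.33 = 0.01575.
Option 1 has the higher net inclusive-fitness payoff.

Option 1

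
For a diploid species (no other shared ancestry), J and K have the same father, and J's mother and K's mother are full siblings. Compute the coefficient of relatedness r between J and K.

0.375

Independent pedigree routes through distinct common ancestors add.
J and K are related in two ways: half-sibs through their shared father (r = 1/4) and first cousins through their mothers (r = 1/8).
r = 1/4 + 1/8 = 3/8 = 0.375.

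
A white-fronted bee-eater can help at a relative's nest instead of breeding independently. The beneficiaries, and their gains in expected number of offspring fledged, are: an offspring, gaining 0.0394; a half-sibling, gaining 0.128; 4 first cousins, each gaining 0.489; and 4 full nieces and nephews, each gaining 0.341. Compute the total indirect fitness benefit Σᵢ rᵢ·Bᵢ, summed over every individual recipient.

0.6372

r to an offspring = 1/2 (one parent–offspring link: r = (1/2)^1 = 1/2).
r to a half-sibling = 0.25 (half-sibs share one parent — one path of length 2: r = (1/2)^2 = 1/4).
r to a first cousin = 0.125 (first cousins share one grandparent pair — two paths of length 4: r = 2·(1/2)^4 = 1/8).
r to a full niece or nephew = 0.25 (full aunt/uncle↔niece/nephew: two paths of length 3 through the shared grandparent pair: r = 2·(1/2)^3 = 1/4).
Summing one r·B term per recipient: 1·0.5·0.0394 + 1·0.25·0.128 + 4·0.125·0.489 + 4·0.25·0.341 = 0.6372.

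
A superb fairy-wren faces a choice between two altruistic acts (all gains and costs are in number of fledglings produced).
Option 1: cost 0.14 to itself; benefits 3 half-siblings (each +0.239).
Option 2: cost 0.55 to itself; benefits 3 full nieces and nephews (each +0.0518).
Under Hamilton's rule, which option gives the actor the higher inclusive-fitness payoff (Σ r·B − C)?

Option 1: r to a half-sibling = 0.25.
Option 1: Σ r·B − C = (3·0.25·0.239) − 0.14 = 0.03925.
Option 2: r to a full niece or nephew = 0.25.
Option 2: Σ r·B − C = (3·0.25·0.0518) − 0.55 = -0.51115.
Option 1 has the higher net inclusive-fitness payoff.

Option 1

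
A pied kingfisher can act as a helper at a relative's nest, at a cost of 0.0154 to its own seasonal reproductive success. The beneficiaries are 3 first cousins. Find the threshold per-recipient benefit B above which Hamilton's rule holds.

r to a first cousin = 1/8 (first cousins share one grandparent pair — two paths of length 4: r = 2·(1/2)^4 = 1/8).
Hamilton's rule with n recipients of equal r: n·r·B > C, so B > C/(n·r) = 0.0154/(3·0.125) = 0.0411.

0.0411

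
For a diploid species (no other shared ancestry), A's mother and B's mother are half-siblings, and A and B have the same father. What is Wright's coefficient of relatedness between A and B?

0.3125

Relatedness sums over independent paths through distinct common ancestors.
A and B are related in two ways: half first cousins through their mothers (r = 1/16) and half-sibs through their shared father (r = 1/4).
r = 1/16 + 1/4 = 0.3125.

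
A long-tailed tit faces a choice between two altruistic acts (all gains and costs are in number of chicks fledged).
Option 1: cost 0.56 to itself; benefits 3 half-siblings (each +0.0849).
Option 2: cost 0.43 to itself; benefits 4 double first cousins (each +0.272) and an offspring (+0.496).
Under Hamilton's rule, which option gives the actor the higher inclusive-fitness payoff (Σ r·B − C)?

Option 1: r to a half-sibling = 0.25.
Option 1: Σ r·B − C = (3·0.25·0.0849) − 0.56 = -0.496325.
Option 2: r to a double first cousin = 0.25.
Option 2: r to an offspring = 0.5.
Option 2: Σ r·B − C = (4·0.25·0.272 + 1·0.5·0.496) − 0.43 = 0.09.
Option 2 has the higher net inclusive-fitness payoff.

Option 2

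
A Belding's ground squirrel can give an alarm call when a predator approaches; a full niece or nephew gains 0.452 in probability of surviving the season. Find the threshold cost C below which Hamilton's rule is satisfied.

r to a full niece or nephew = 1/4 (full aunt/uncle↔niece/nephew: two paths of length 3 through the shared grandparent pair: r = 2·(1/2)^3 = 1/4).
Hamilton's rule: n·r·B > C, so the trait is favored while C < n·r·B = 1·0.25·0.452 = 0.113.

0.113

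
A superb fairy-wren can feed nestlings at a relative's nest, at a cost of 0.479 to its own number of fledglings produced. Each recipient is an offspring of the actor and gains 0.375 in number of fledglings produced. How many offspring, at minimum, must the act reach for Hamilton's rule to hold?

r to an offspring = 1/2 (one parent–offspring link: r = (1/2)^1 = 1/2).
Hamilton's rule: n·r·B > C  ⇒  n > C/(r·B) = 0.479/(0.5·0.375) = 2.555.
The smallest integer exceeding 2.555 is 3.

3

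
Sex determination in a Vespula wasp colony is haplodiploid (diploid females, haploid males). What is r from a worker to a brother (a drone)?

Her haploid brother carries none of their father's genes and a random half of their mother's genome; that half matches the maternal half of her own genome with probability 1/2: r = 1/2 · 1/2 = 1/4.

0.25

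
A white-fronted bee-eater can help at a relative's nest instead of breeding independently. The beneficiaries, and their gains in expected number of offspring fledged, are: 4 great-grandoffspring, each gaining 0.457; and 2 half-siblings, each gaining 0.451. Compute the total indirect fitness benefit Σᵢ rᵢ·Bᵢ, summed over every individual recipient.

0.454

r to a great-grandoffspring = 0.125 (three parent–offspring links: r = (1/2)^3 = 1/8).
r to a half-sibling = 0.25 (half-sibs share one parent — one path of length 2: r = (1/2)^2 = 1/4).
Summing one r·B term per recipient: 4·0.125·0.457 + 2·0.25·0.451 = 0.454.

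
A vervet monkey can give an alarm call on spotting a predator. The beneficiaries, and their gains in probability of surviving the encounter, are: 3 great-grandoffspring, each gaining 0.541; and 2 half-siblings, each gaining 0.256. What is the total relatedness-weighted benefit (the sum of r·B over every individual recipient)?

r to a great-grandoffspring = 1/8 (three parent–offspring links: r = (1/2)^3 = 1/8).
r to a half-sibling = 1/4 (half-sibs share one parent — one path of length 2: r = (1/2)^2 = 1/4).
Summing one r·B term per recipient: 3·0.125·0.541 + 2·0.25·0.256 = 0.330875.

0.330875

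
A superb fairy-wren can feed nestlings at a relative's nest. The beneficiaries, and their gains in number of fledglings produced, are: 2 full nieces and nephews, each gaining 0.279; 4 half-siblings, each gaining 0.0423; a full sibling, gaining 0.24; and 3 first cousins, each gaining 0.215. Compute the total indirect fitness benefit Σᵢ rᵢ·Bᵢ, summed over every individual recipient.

0.382425

r to a full niece or nephew = 1/4 (full aunt/uncle↔niece/nephew: two paths of length 3 through the shared grandparent pair: r = 2·(1/2)^3 = 1/4).
r to a half-sibling = 0.25 (half-sibs share one parent — one path of length 2: r = (1/2)^2 = 1/4).
r to a full sibling = 1/2 (full sibs share both parents — two paths of length 2: r = 2·(1/2)^2 = 1/2).
r to a first cousin = 1/8 (first cousins share one grandparent pair — two paths of length 4: r = 2·(1/2)^4 = 1/8).
Summing one r·B term per recipient: 2·0.25·0.279 + 4·0.25·0.0423 + 1·0.5·0.24 + 3·0.125·0.215 = 0.382425.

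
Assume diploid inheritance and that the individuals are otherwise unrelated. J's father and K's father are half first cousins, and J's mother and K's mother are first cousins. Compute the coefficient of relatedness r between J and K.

0.046875

Wright's path rule: contributions from independent ancestry routes add.
J and K are related in two ways: half second cousins through their fathers (r = 1/64) and second cousins through their mothers (r = 1/32).
r = 1/64 + 1/32 = 0.046875.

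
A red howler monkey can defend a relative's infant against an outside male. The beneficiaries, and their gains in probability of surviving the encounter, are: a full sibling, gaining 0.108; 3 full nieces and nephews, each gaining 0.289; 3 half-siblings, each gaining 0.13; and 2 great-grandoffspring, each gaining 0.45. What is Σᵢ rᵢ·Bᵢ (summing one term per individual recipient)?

r to a full sibling = 0.5 (full sibs share both parents — two paths of length 2: r = 2·(1/2)^2 = 1/2).
r to a full niece or nephew = 0.25 (full aunt/uncle↔niece/nephew: two paths of length 3 through the shared grandparent pair: r = 2·(1/2)^3 = 1/4).
r to a half-sibling = 1/4 (half-sibs share one parent — one path of length 2: r = (1/2)^2 = 1/4).
r to a great-grandoffspring = 1/8 (three parent–offspring links: r = (1/2)^3 = 1/8).
Summing one r·B term per recipient: 1·0.5·0.108 + 3·0.25·0.289 + 3·0.25·0.13 + 2·0.125·0.45 = 0.48075.

0.48075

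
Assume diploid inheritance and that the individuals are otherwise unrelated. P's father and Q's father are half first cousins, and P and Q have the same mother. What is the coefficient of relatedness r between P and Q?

0.265625

Relatedness sums over independent paths through distinct common ancestors.
P and Q are related in two ways: half second cousins through their fathers (r = 1/64) and half-sibs through their shared mother (r = 1/4).
r = 1/64 + 1/4 = 0.265625.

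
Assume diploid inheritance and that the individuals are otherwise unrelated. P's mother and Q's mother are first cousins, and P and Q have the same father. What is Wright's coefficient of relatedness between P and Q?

Relatedness sums over independent paths through distinct common ancestors.
P and Q are related in two ways: second cousins through their mothers (r = 1/32) and half-sibs through their shared father (r = 1/4).
r = 1/32 + 1/4 = 0.28125.

0.28125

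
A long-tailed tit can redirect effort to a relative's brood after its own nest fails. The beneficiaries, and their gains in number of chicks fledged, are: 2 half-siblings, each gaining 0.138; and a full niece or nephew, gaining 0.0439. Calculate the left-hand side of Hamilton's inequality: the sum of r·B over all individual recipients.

r to a half-sibling = 1/4 (half-sibs share one parent — one path of length 2: r = (1/2)^2 = 1/4).
r to a full niece or nephew = 1/4 (full aunt/uncle↔niece/nephew: two paths of length 3 through the shared grandparent pair: r = 2·(1/2)^3 = 1/4).
Summing one r·B term per recipient: 2·0.25·0.138 + 1·0.25·0.0439 = 0.079975.

0.079975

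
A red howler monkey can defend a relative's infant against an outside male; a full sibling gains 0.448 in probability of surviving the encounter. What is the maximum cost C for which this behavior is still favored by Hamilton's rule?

r to a full sibling = 1/2 (full sibs share both parents — two paths of length 2: r = 2·(1/2)^2 = 1/2).
Hamilton's rule: n·r·B > C, so the trait is favored while C < n·r·B = 1·0.5·0.448 = 0.224.

0.224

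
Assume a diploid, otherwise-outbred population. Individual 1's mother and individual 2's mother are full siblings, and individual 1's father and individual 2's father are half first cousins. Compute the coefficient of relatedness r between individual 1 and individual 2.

Independent pedigree routes through distinct common ancestors add.
Individual 1 and individual 2 are related in two ways: first cousins through their mothers (r = 1/8) and half second cousins through their fathers (r = 1/64).
r = 1/8 + 1/64 = 9/64 = 0.140625.

0.140625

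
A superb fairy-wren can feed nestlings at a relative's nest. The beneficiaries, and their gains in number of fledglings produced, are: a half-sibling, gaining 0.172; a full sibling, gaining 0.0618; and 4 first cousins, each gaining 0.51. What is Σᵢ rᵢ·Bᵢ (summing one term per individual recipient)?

0.3289

r to a half-sibling = 0.25 (half-sibs share one parent — one path of length 2: r = (1/2)^2 = 1/4).
r to a full sibling = 0.5 (full sibs share both parents — two paths of length 2: r = 2·(1/2)^2 = 1/2).
r to a first cousin = 1/8 (first cousins share one grandparent pair — two paths of length 4: r = 2·(1/2)^4 = 1/8).
Summing one r·B term per recipient: 1·0.25·0.172 + 1·0.5·0.0618 + 4·0.125·0.51 = 0.3289.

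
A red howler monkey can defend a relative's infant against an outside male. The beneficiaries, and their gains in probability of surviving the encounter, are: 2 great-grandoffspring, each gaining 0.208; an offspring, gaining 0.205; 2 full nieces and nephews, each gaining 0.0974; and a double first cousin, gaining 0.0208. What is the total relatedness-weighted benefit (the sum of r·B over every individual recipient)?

0.2084

r to a great-grandoffspring = 1/8 (three parent–offspring links: r = (1/2)^3 = 1/8).
r to an offspring = 0.5 (one parent–offspring link: r = (1/2)^1 = 1/2).
r to a full niece or nephew = 1/4 (full aunt/uncle↔niece/nephew: two paths of length 3 through the shared grandparent pair: r = 2·(1/2)^3 = 1/4).
r to a double first cousin = 0.25 (double first cousins share both grandparent pairs — four paths of length 4: r = 4·(1/2)^4 = 1/4).
Summing one r·B term per recipient: 2·0.125·0.208 + 1·0.5·0.205 + 2·0.25·0.0974 + 1·0.25·0.0208 = 0.2084.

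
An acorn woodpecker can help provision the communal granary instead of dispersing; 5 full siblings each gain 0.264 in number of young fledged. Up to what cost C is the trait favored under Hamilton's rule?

0.66

r to a full sibling = 1/2 (full sibs share both parents — two paths of length 2: r = 2·(1/2)^2 = 1/2).
Hamilton's rule: n·r·B > C, so the trait is favored while C < n·r·B = 5·0.5·0.264 = 0.66.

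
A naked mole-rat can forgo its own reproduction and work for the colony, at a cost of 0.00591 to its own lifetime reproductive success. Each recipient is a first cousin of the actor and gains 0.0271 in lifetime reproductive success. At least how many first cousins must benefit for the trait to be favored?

2

r to a first cousin = 0.125 (first cousins share one grandparent pair — two paths of length 4: r = 2·(1/2)^4 = 1/8).
Hamilton's rule: n·r·B > C  ⇒  n > C/(r·B) = 0.00591/(0.125·0.0271) = 1.745.
The smallest integer exceeding 1.745 is 2.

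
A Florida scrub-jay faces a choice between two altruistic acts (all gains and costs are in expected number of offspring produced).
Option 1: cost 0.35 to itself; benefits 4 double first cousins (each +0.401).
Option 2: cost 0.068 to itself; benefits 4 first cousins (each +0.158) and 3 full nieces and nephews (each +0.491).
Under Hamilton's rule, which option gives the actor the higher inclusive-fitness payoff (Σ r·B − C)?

Option 1: r to a double first cousin = 0.25.
Option 1: Σ r·B − C = (4·0.25·0.401) − 0.35 = 0.051.
Option 2: r to a first cousin = 0.125.
Option 2: r to a full niece or nephew = 0.25.
Option 2: Σ r·B − C = (4·0.125·0.158 + 3·0.25·0.491) − 0.068 = 0.37925.
Option 2 has the higher net inclusive-fitness payoff.

Option 2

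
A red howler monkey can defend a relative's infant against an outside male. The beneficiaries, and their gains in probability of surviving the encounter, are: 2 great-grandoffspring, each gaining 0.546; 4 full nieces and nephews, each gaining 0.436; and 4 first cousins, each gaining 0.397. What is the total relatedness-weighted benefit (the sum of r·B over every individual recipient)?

r to a great-grandoffspring = 1/8 (three parent–offspring links: r = (1/2)^3 = 1/8).
r to a full niece or nephew = 1/4 (full aunt/uncle↔niece/nephew: two paths of length 3 through the shared grandparent pair: r = 2·(1/2)^3 = 1/4).
r to a first cousin = 1/8 (first cousins share one grandparent pair — two paths of length 4: r = 2·(1/2)^4 = 1/8).
Summing one r·B term per recipient: 2·0.125·0.546 + 4·0.25·0.436 + 4·0.125·0.397 = 0.771.

0.771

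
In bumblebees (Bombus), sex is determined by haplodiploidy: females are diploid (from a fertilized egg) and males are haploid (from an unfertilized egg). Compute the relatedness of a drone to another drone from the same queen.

0.5

Haploid brothers each carry a random half of the queen's diploid genome, so on average they share half: r = 1/2.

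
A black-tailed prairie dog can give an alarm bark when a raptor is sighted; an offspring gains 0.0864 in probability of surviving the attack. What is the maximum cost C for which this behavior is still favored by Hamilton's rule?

r to an offspring = 0.5 (one parent–offspring link: r = (1/2)^1 = 1/2).
Hamilton's rule: n·r·B > C, so the trait is favored while C < n·r·B = 1·0.5·0.0864 = 0.0432.

0.0432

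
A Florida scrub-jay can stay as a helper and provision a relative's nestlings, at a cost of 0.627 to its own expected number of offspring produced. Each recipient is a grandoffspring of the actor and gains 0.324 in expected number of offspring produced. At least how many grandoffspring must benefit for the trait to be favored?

8

r to a grandoffspring = 0.25 (two parent–offspring links: r = (1/2)^2 = 1/4).
Hamilton's rule: n·r·B > C  ⇒  n > C/(r·B) = 0.627/(0.25·0.324) = 7.741.
The smallest integer exceeding 7.741 is 8.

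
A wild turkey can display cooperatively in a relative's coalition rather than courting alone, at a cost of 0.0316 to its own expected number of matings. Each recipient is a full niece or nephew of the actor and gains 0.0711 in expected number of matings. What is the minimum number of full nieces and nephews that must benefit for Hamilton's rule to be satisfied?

2

r to a full niece or nephew = 1/4 (full aunt/uncle↔niece/nephew: two paths of length 3 through the shared grandparent pair: r = 2·(1/2)^3 = 1/4).
Hamilton's rule: n·r·B > C  ⇒  n > C/(r·B) = 0.0316/(0.25·0.0711) = 1.778.
The smallest integer exceeding 1.778 is 2.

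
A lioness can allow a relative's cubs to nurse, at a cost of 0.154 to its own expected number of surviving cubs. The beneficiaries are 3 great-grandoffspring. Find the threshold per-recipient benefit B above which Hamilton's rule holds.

r to a great-grandoffspring = 0.125 (three parent–offspring links: r = (1/2)^3 = 1/8).
Hamilton's rule with n recipients of equal r: n·r·B > C, so B > C/(n·r) = 0.154/(3·0.125) = 0.4107.

0.4107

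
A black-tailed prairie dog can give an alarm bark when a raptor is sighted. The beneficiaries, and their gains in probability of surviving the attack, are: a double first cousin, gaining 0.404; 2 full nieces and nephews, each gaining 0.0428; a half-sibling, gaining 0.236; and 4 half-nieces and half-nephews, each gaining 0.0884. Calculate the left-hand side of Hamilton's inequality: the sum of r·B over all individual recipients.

0.2256

r to a double first cousin = 0.25 (double first cousins share both grandparent pairs — four paths of length 4: r = 4·(1/2)^4 = 1/4).
r to a full niece or nephew = 0.25 (full aunt/uncle↔niece/nephew: two paths of length 3 through the shared grandparent pair: r = 2·(1/2)^3 = 1/4).
r to a half-sibling = 1/4 (half-sibs share one parent — one path of length 2: r = (1/2)^2 = 1/4).
r to a half-niece or half-nephew = 1/8 (half-aunt/uncle↔niece/nephew: one path of length 3: r = (1/2)^3 = 1/8).
Summing one r·B term per recipient: 1·0.25·0.404 + 2·0.25·0.0428 + 1·0.25·0.236 + 4·0.125·0.0884 = 0.2256.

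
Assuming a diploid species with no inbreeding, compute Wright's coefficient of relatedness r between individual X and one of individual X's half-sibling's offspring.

0.125

Each parent–offspring link contributes a factor of 1/2, and independent paths through distinct common ancestors add.
Half-aunt/uncle↔niece/nephew: one path of length 3: r = (1/2)^3 = 1/8.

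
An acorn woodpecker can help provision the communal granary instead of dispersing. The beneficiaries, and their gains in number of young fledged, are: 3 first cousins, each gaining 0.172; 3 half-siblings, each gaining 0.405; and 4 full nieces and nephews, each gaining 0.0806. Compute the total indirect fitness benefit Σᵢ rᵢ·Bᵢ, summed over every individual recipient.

0.44885

r to a first cousin = 1/8 (first cousins share one grandparent pair — two paths of length 4: r = 2·(1/2)^4 = 1/8).
r to a half-sibling = 1/4 (half-sibs share one parent — one path of length 2: r = (1/2)^2 = 1/4).
r to a full niece or nephew = 1/4 (full aunt/uncle↔niece/nephew: two paths of length 3 through the shared grandparent pair: r = 2·(1/2)^3 = 1/4).
Summing one r·B term per recipient: 3·0.125·0.172 + 3·0.25·0.405 + 4·0.25·0.0806 = 0.44885.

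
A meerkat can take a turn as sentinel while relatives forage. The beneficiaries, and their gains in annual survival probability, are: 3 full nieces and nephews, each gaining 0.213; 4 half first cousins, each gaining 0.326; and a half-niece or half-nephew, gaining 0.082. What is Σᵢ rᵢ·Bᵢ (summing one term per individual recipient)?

0.2515

r to a full niece or nephew = 0.25 (full aunt/uncle↔niece/nephew: two paths of length 3 through the shared grandparent pair: r = 2·(1/2)^3 = 1/4).
r to a half first cousin = 0.0625 (half first cousins share one grandparent — one path of length 4: r = (1/2)^4 = 1/16).
r to a half-niece or half-nephew = 0.125 (half-aunt/uncle↔niece/nephew: one path of length 3: r = (1/2)^3 = 1/8).
Summing one r·B term per recipient: 3·0.25·0.213 + 4·0.0625·0.326 + 1·0.125·0.082 = 0.2515.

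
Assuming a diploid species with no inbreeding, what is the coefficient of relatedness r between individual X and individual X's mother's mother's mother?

Each parent–offspring link contributes a factor of 1/2, and independent paths through distinct common ancestors add.
Three parent–offspring links: r = (1/2)^3 = 1/8.

0.125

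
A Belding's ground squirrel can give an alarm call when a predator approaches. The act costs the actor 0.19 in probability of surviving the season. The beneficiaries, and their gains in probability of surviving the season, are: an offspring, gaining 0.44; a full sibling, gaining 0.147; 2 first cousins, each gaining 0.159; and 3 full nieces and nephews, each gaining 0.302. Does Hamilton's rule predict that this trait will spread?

Yes

Hamilton's rule: the trait is favored when the sum of r·B over every recipient exceeds the actor's cost C.
r to an offspring = 0.5 (one parent–offspring link: r = (1/2)^1 = 1/2).
r to a full sibling = 1/2 (full sibs share both parents — two paths of length 2: r = 2·(1/2)^2 = 1/2).
r to a first cousin = 1/8 (first cousins share one grandparent pair — two paths of length 4: r = 2·(1/2)^4 = 1/8).
r to a full niece or nephew = 0.25 (full aunt/uncle↔niece/nephew: two paths of length 3 through the shared grandparent pair: r = 2·(1/2)^3 = 1/4).
Summing one r·B term per recipient: 1·0.5·0.44 + 1·0.5·0.147 + 2·0.125·0.159 + 3·0.25·0.302 = 0.55975.
0.55975 > 0.19: the indirect benefit exceeds the cost.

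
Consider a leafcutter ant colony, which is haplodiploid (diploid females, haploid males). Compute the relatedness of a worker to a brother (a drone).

0.25

Her haploid brother carries none of their father's genes and a random half of their mother's genome; that half matches the maternal half of her own genome with probability 1/2: r = 1/2 · 1/2 = 1/4.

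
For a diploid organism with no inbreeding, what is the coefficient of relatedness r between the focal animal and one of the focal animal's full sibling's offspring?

0.25

Each parent–offspring link contributes a factor of 1/2, and independent paths through distinct common ancestors add.
Full aunt/uncle↔niece/nephew: two paths of length 3 through the shared grandparent pair: r = 2·(1/2)^3 = 1/4.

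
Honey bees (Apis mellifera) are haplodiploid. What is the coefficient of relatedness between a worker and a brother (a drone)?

Her haploid brother carries none of their father's genes and a random half of their mother's genome; that half matches the maternal half of her own genome with probability 1/2: r = 1/2 · 1/2 = 1/4.

0.25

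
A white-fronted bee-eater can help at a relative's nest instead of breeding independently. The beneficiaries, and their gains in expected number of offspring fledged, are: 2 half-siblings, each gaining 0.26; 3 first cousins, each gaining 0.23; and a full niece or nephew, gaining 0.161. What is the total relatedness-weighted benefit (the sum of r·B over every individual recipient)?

r to a half-sibling = 1/4 (half-sibs share one parent — one path of length 2: r = (1/2)^2 = 1/4).
r to a first cousin = 0.125 (first cousins share one grandparent pair — two paths of length 4: r = 2·(1/2)^4 = 1/8).
r to a full niece or nephew = 1/4 (full aunt/uncle↔niece/nephew: two paths of length 3 through the shared grandparent pair: r = 2·(1/2)^3 = 1/4).
Summing one r·B term per recipient: 2·0.25·0.26 + 3·0.125·0.23 + 1·0.25·0.161 = 0.2565.

0.2565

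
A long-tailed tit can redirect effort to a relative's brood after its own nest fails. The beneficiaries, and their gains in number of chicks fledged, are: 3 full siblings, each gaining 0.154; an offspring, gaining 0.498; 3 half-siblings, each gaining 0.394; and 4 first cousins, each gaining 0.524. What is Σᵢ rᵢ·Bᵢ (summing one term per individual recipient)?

1.0375

r to a full sibling = 0.5 (full sibs share both parents — two paths of length 2: r = 2·(1/2)^2 = 1/2).
r to an offspring = 1/2 (one parent–offspring link: r = (1/2)^1 = 1/2).
r to a half-sibling = 0.25 (half-sibs share one parent — one path of length 2: r = (1/2)^2 = 1/4).
r to a first cousin = 0.125 (first cousins share one grandparent pair — two paths of length 4: r = 2·(1/2)^4 = 1/8).
Summing one r·B term per recipient: 3·0.5·0.154 + 1·0.5·0.498 + 3·0.25·0.394 + 4·0.125·0.524 = 1.0375.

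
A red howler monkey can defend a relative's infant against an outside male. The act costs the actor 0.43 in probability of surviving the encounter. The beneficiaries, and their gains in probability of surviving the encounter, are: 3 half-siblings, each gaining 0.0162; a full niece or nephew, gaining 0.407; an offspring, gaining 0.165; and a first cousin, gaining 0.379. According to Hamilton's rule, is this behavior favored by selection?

No

Hamilton's rule: the trait is favored when the sum of r·B over every recipient exceeds the actor's cost C.
r to a half-sibling = 0.25 (half-sibs share one parent — one path of length 2: r = (1/2)^2 = 1/4).
r to a full niece or nephew = 0.25 (full aunt/uncle↔niece/nephew: two paths of length 3 through the shared grandparent pair: r = 2·(1/2)^3 = 1/4).
r to an offspring = 0.5 (one parent–offspring link: r = (1/2)^1 = 1/2).
r to a first cousin = 0.125 (first cousins share one grandparent pair — two paths of length 4: r = 2·(1/2)^4 = 1/8).
Summing one r·B term per recipient: 3·0.25·0.0162 + 1·0.25·0.407 + 1·0.5·0.165 + 1·0.125·0.379 = 0.243775.
0.243775 < 0.43: the indirect benefit is less than the cost.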